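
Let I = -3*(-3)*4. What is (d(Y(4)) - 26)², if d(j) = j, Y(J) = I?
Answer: 100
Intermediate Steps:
I = 36 (I = 9*4 = 36)
Y(J) = 36
(d(Y(4)) - 26)² = (36 - 26)² = 10² = 100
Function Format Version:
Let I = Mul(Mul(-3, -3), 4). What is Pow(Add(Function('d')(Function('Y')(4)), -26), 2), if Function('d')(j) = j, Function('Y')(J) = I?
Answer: 100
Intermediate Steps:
I = 36 (I = Mul(9, 4) = 36)
Function('Y')(J) = 36
Pow(Add(Function('d')(Function('Y')(4)), -26), 2) = Pow(Add(36, -26), 2) = Pow(10, 2) = 100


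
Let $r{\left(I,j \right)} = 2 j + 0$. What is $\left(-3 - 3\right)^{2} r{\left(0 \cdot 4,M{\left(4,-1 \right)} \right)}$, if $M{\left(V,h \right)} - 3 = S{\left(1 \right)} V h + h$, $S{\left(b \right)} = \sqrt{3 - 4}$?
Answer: $144 - 288 i \approx 144.0 - 288.0 i$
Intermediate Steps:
$S{\left(b \right)} = i$ ($S{\left(b \right)} = \sqrt{-1} = i$)
$M{\left(V,h \right)} = 3 + h + i V h$ ($M{\left(V,h \right)} = 3 + \left(i V h + h\right) = 3 + \left(h + i V h\right) = 3 + h + i V h$)
$r{\left(I,j \right)} = 2 j$
$\left(-3 - 3\right)^{2} r{\left(0 \cdot 4,M{\left(4,-1 \right)} \right)} = \left(-3 - 3\right)^{2} \cdot 2 \left(3 - 1 + i 4 \left(-1\right)\right) = \left(-6\right)^{2} \cdot 2 \left(3 - 1 - 4 i\right) = 36 \cdot 2 \left(2 - 4 i\right) = 36 \left(4 - 8 i\right) = 144 - 288 i$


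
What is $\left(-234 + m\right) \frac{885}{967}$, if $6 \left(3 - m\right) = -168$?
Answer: $- \frac{179655}{967} \approx -185.79$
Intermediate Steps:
$m = 31$ ($m = 3 - -28 = 3 + 28 = 31$)
$\left(-234 + m\right) \frac{885}{967} = \left(-234 + 31\right) \frac{885}{967} = - 203 \cdot 885 \cdot \frac{1}{967} = \left(-203\right) \frac{885}{967} = - \frac{179655}{967}$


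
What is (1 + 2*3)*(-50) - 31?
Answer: -381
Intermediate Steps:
(1 + 2*3)*(-50) - 31 = (1 + 6)*(-50) - 31 = 7*(-50) - 31 = -350 - 31 = -381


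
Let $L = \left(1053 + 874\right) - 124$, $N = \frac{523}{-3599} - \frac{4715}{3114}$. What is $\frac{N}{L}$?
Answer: $- \frac{18597907}{20206736658} \approx -0.00092038$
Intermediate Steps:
$N = - \frac{18597907}{11207286}$ ($N = 523 \left(- \frac{1}{3599}\right) - \frac{4715}{3114} = - \frac{523}{3599} - \frac{4715}{3114} = - \frac{18597907}{11207286} \approx -1.6594$)
$L = 1803$ ($L = 1927 - 124 = 1803$)
$\frac{N}{L} = - \frac{18597907}{11207286 \cdot 1803} = \left(- \frac{18597907}{11207286}\right) \frac{1}{1803} = - \frac{18597907}{20206736658}$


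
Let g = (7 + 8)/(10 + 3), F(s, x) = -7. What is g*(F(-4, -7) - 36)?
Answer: -645/13 ≈ -49.615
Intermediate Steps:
g = 15/13 ≈ 1.1538
g*(F(-4, -7) - 36) = 15*(-7 - 36)/13 = (15/13)*(-43) = -645/13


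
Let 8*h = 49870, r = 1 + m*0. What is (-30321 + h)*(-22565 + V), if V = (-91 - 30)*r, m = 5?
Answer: 1092886707/2 ≈ 5.4644e+8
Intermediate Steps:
r = 1 (r = 1 + 5*0 = 1 + 0 = 1)
V = -121 (V = (-91 - 30)*1 = -121*1 = -121)
h = 24935/4 (h = (⅛)*49870 = 24935/4 ≈ 6233.8)
(-30321 + h)*(-22565 + V) = (-30321 + 24935/4)*(-22565 - 121) = -96349/4*(-22686) = 1092886707/2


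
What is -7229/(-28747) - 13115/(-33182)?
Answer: 616889583/953882954 ≈ 0.64671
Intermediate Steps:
-7229/(-28747) - 13115/(-33182) = -7229*(-1/28747) - 13115*(-1/33182) = 7229/28747 + 13115/33182 = 616889583/953882954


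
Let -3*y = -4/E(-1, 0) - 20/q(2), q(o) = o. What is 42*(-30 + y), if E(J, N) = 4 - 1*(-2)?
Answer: -3332/3 ≈ -1110.7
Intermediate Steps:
E(J, N) = 6 (E(J, N) = 4 + 2 = 6)
y = 32/9 (y = -(-4/6 - 20/2)/3 = -(-4*1/6 - 20*1/2)/3 = -(-2/3 - 10)/3 = -1/3*(-32/3) = 32/9 ≈ 3.5556)
42*(-30 + y) = 42*(-30 + 32/9) = 42*(-238/9) = -3332/3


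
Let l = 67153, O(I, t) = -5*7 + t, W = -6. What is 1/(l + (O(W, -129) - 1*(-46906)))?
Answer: 1/113895 ≈ 8.7800e-6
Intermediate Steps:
O(I, t) = -35 + t
1/(l + (O(W, -129) - 1*(-46906))) = 1/(67153 + ((-35 - 129) - 1*(-46906))) = 1/(67153 + (-164 + 46906)) = 1/(67153 + 46742) = 1/113895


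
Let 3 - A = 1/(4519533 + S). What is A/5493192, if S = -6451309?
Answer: 5795329/10611616468992 ≈ 5.4613e-7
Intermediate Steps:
A = 5795329/1931776 (A = 3 - 1/(4519533 - 6451309) = 3 - 1/(-1931776) = 3 - 1*(-1/1931776) = 3 + 1/1931776 = 5795329/1931776 ≈ 3.0000)
A/5493192 = (5795329/1931776)/5493192 = (5795329/1931776)*(1/5493192) = 5795329/10611616468992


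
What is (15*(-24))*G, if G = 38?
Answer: -13680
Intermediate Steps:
(15*(-24))*G = (15*(-24))*38 = -360*38 = -13680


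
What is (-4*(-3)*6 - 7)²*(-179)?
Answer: -756275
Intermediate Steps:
(-4*(-3)*6 - 7)²*(-179) = (12*6 - 7)²*(-179) = (72 - 7)²*(-179) = 65²*(-179) = 4225*(-179) = -756275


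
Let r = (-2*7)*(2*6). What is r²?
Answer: 28224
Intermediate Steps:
r = -168 (r = -14*12 = -168)
r² = (-168)² = 28224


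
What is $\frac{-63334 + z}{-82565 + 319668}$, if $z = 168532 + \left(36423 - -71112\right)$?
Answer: $\frac{212733}{237103} \approx 0.89722$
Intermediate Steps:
$z = 276067$ ($z = 168532 + \left(36423 + 71112\right) = 168532 + 107535 = 276067$)
$\frac{-63334 + z}{-82565 + 319668} = \frac{-63334 + 276067}{-82565 + 319668} = \frac{212733}{237103}$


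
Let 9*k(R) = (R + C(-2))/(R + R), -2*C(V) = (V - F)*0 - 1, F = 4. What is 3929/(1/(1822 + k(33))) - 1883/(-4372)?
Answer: 4647832594321/649242 ≈ 7.1589e+6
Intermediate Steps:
C(V) = ½ (C(V) = -((V - 1*4)*0 - 1)/2 = -((V - 4)*0 - 1)/2 = -((-4 + V)*0 - 1)/2 = -(0 - 1)/2 = -½*(-1) = ½)
k(R) = (½ + R)/(18*R) (k(R) = ((R + ½)/(R + R))/9 = ((½ + R)/((2*R)))/9 = ((½ + R)*(1/(2*R)))/9 = ((½ + R)/(2*R))/9 = (½ + R)/(18*R))
3929/(1/(1822 + k(33))) - 1883/(-4372) = 3929/(1/(1822 + (1/36)*(1 + 2*33)/33)) - 1883/(-4372) = 3929/(1/(1822 + (1/36)*(1/33)*(1 + 66))) - 1883*(-1/4372) = 3929/(1/(1822 + (1/36)*(1/33)*67)) + 1883/4372 = 3929/(1/(1822 + 67/1188)) + 1883/4372 = 3929/(1/(2164603/1188)) + 1883/4372 = 3929/(1188/2164603) + 1883/4372 = 3929*(2164603/1188) + 1883/4372 = 8504725187/1188 + 1883/4372 = 4647832594321/649242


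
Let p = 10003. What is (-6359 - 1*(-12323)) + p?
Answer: 15967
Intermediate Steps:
(-6359 - 1*(-12323)) + p = (-6359 - 1*(-12323)) + 10003 = (-6359 + 12323) + 10003 = 5964 + 10003 = 15967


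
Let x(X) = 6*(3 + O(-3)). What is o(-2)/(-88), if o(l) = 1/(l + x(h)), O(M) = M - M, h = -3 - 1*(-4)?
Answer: -1/1408 ≈ -0.00071023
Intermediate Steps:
h = 1 (h = -3 + 4 = 1)
O(M) = 0
x(X) = 18 (x(X) = 6*(3 + 0) = 6*3 = 18)
o(l) = 1/(18 + l) (o(l) = 1/(l + 18) = 1/(18 + l))
o(-2)/(-88) = 1/((18 - 2)*(-88)) = -1/88/16 = (1/16)*(-1/88) = -1/1408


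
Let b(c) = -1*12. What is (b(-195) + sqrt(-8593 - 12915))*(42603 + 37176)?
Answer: -957348 + 159558*I*sqrt(5377) ≈ -9.5735e+5 + 1.17e+7*I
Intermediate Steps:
b(c) = -12
(b(-195) + sqrt(-8593 - 12915))*(42603 + 37176) = (-12 + sqrt(-8593 - 12915))*(42603 + 37176) = (-12 + sqrt(-21508))*79779 = (-12 + 2*I*sqrt(5377))*79779 = -957348 + 159558*I*sqrt(5377)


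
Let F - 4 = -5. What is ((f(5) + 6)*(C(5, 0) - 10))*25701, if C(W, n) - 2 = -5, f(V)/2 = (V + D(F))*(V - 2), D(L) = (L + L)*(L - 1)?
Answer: -20046780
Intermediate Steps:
F = -1 (F = 4 - 5 = -1)
D(L) = 2*L*(-1 + L) (D(L) = (2*L)*(-1 + L) = 2*L*(-1 + L))
f(V) = 2*(-2 + V)*(4 + V) (f(V) = 2*((V + 2*(-1)*(-1 - 1))*(V - 2)) = 2*((V + 2*(-1)*(-2))*(-2 + V)) = 2*((V + 4)*(-2 + V)) = 2*((4 + V)*(-2 + V)) = 2*((-2 + V)*(4 + V)) = 2*(-2 + V)*(4 + V))
C(W, n) = -3 (C(W, n) = 2 - 5 = -3)
((f(5) + 6)*(C(5, 0) - 10))*25701 = (((-16 + 2*5**2 + 4*5) + 6)*(-3 - 10))*25701 = (((-16 + 2*25 + 20) + 6)*(-13))*25701 = (((-16 + 50 + 20) + 6)*(-13))*25701 = ((54 + 6)*(-13))*25701 = (60*(-13))*25701 = -780*25701 = -20046780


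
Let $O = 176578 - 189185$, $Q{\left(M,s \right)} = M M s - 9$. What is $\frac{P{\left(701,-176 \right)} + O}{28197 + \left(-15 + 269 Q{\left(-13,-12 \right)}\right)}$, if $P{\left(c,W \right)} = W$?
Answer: $\frac{4261}{173257} \approx 0.024594$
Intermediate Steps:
$Q{\left(M,s \right)} = -9 + s M^{2}$ ($Q{\left(M,s \right)} = M^{2} s - 9 = s M^{2} - 9 = -9 + s M^{2}$)
$O = -12607$
$\frac{P{\left(701,-176 \right)} + O}{28197 + \left(-15 + 269 Q{\left(-13,-12 \right)}\right)} = \frac{-176 - 12607}{28197 + \left(-15 + 269 \left(-9 - 12 \left(-13\right)^{2}\right)\right)} = - \frac{12783}{28197 + \left(-15 + 269 \left(-9 - 2028\right)\right)} = - \frac{12783}{28197 + \left(-15 + 269 \left(-2037\right)\right)} = - \frac{12783}{28197 - 547968} = - \frac{12783}{-519771} = \left(-12783\right) \left(- \frac{1}{519771}\right) = \frac{4261}{173257}$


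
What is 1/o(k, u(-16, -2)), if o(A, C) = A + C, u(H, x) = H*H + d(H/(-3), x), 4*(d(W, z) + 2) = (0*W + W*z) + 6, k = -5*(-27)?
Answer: 6/2327 ≈ 0.0025784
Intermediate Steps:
k = 135
d(W, z) = -½ + W*z/4 (d(W, z) = -2 + ((0*W + W*z) + 6)/4 = -2 + ((0 + W*z) + 6)/4 = -2 + (W*z + 6)/4 = -2 + (6 + W*z)/4 = -2 + (3/2 + W*z/4) = -½ + W*z/4)
u(H, x) = -½ + H² - H*x/12 (u(H, x) = H*H + (-½ + (H/(-3))*x/4) = H² + (-½ + (H*(-⅓))*x/4) = H² + (-½ + (-H/3)*x/4) = H² + (-½ - H*x/12) = -½ + H² - H*x/12)
1/o(k, u(-16, -2)) = 1/(135 + (-½ + (-16)² - 1/12*(-16)*(-2))) = 1/(135 + (-½ + 256 - 8/3)) = 1/(135 + 1517/6) = 1/(2327/6) = 6/2327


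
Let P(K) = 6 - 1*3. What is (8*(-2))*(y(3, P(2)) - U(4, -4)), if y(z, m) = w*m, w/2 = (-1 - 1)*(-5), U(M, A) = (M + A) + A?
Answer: -1024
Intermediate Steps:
U(M, A) = M + 2*A (U(M, A) = (A + M) + A = M + 2*A)
P(K) = 3 (P(K) = 6 - 3 = 3)
w = 20 (w = 2*((-1 - 1)*(-5)) = 2*(-2*(-5)) = 2*10 = 20)
y(z, m) = 20*m
(8*(-2))*(y(3, P(2)) - U(4, -4)) = (8*(-2))*(20*3 - (4 + 2*(-4))) = -16*(60 - (4 - 8)) = -16*(60 - 1*(-4)) = -16*(60 + 4) = -16*64 = -1024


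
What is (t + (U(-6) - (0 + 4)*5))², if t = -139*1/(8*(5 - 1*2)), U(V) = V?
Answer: 582169/576 ≈ 1010.7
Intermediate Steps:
t = -139/24 (t = -139*1/(8*(5 - 2)) = -139/(8*3) = -139/24 ≈ -5.7917)
(t + (U(-6) - (0 + 4)*5))² = (-139/24 + (-6 - (0 + 4)*5))² = (-139/24 + (-6 - 4*5))² = (-139/24 + (-6 - 1*20))² = (-139/24 + (-6 - 20))² = (-139/24 - 26)² = (-763/24)² = 582169/576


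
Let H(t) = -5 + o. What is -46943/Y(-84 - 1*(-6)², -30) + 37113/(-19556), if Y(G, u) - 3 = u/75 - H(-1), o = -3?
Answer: -4592053529/1036468 ≈ -4430.5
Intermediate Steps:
H(t) = -8 (H(t) = -5 - 3 = -8)
Y(G, u) = 11 + u/75 (Y(G, u) = 3 + (u/75 - 1*(-8)) = 3 + (u*(1/75) + 8) = 3 + (u/75 + 8) = 3 + (8 + u/75) = 11 + u/75)
-46943/Y(-84 - 1*(-6)², -30) + 37113/(-19556) = -46943/(11 + (1/75)*(-30)) + 37113/(-19556) = -46943/(11 - ⅖) + 37113*(-1/19556) = -46943/53/5 - 37113/19556 = -46943*5/53 - 37113/19556 = -234715/53 - 37113/19556 = -4592053529/1036468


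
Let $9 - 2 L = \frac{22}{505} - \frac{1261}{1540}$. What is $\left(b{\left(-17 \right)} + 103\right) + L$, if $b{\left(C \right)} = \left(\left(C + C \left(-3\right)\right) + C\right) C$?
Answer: $- \frac{11268087}{62216} \approx -181.11$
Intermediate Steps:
$b{\left(C \right)} = - C^{2}$ ($b{\left(C \right)} = \left(\left(C - 3 C\right) + C\right) C = \left(- 2 C + C\right) C = - C C = - C^{2}$)
$L = \frac{304089}{62216}$ ($L = \frac{9}{2} - \frac{\frac{22}{505} - \frac{1261}{1540}}{2} = \frac{9}{2} - - \frac{24117}{62216} = \frac{9}{2} + \frac{24117}{62216} = \frac{304089}{62216} \approx 4.8876$)
$\left(b{\left(-17 \right)} + 103\right) + L = \left(- \left(-17\right)^{2} + 103\right) + \frac{304089}{62216} = \left(\left(-1\right) 289 + 103\right) + \frac{304089}{62216} = \left(-289 + 103\right) + \frac{304089}{62216} = -186 + \frac{304089}{62216} = - \frac{11268087}{62216}$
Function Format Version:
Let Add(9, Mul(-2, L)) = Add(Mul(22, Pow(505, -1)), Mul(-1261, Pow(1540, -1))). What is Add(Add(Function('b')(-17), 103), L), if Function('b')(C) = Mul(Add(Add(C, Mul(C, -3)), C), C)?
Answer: Rational(-11268087, 62216) ≈ -181.11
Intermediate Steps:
Function('b')(C) = Mul(-1, Pow(C, 2)) (Function('b')(C) = Mul(Add(Add(C, Mul(-3, C)), C), C) = Mul(Add(Mul(-2, C), C), C) = Mul(Mul(-1, C), C) = Mul(-1, Pow(C, 2)))
L = Rational(304089, 62216) (L = Add(Rational(9, 2), Mul(Rational(-1, 2), Add(Mul(22, Pow(505, -1)), Mul(-1261, Pow(1540, -1))))) = Add(Rational(9, 2), Mul(Rational(-1, 2), Add(Mul(22, Rational(1, 505)), Mul(-1261, Rational(1, 1540))))) = Add(Rational(9, 2), Mul(Rational(-1, 2), Add(Rational(22, 505), Rational(-1261, 1540)))) = Add(Rational(9, 2), Mul(Rational(-1, 2), Rational(-24117, 31108))) = Add(Rational(9, 2), Rational(24117, 62216)) = Rational(304089, 62216) ≈ 4.8876)
Add(Add(Function('b')(-17), 103), L) = Add(Add(Mul(-1, Pow(-17, 2)), 103), Rational(304089, 62216)) = Add(Add(Mul(-1, 289), 103), Rational(304089, 62216)) = Add(Add(-289, 103), Rational(304089, 62216)) = Add(-186, Rational(304089, 62216)) = Rational(-11268087, 62216)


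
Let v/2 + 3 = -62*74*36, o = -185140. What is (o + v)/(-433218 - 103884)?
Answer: 257741/268551 ≈ 0.95975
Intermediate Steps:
v = -330342 (v = -6 + 2*(-62*74*36) = -6 + 2*(-4588*36) = -6 + 2*(-165168) = -6 - 330336 = -330342)
(o + v)/(-433218 - 103884) = (-185140 - 330342)/(-433218 - 103884) = -515482/(-537102) = -515482*(-1/537102) = 257741/268551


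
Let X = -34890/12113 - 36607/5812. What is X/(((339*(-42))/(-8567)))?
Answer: -5536006288657/1002365963928 ≈ -5.5229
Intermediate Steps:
X = -646201271/70400756 (X = -34890*1/12113 - 36607*1/5812 = -34890/12113 - 36607/5812 = -646201271/70400756 ≈ -9.1789)
X/(((339*(-42))/(-8567))) = -646201271/(70400756*((339*(-42))/(-8567))) = -646201271/(70400756*((-14238*(-1/8567)))) = -646201271/(70400756*14238/8567) = -646201271/70400756*8567/14238 = -5536006288657/1002365963928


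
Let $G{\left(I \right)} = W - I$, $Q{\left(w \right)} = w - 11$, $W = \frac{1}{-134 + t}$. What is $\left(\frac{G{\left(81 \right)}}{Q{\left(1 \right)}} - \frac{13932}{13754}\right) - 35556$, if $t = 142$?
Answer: $- \frac{19557596821}{550160} \approx -35549.0$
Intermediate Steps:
$W = \frac{1}{8}$ ($W = \frac{1}{-134 + 142} = \frac{1}{8} \approx 0.125$)
$Q{\left(w \right)} = -11 + w$ ($Q{\left(w \right)} = w - 11 = -11 + w$)
$G{\left(I \right)} = \frac{1}{8} - I$
$\left(\frac{G{\left(81 \right)}}{Q{\left(1 \right)}} - \frac{13932}{13754}\right) - 35556 = \left(\frac{\frac{1}{8} - 81}{-11 + 1} - \frac{13932}{13754}\right) - 35556 = \left(\frac{\frac{1}{8} - 81}{-10} - \frac{6966}{6877}\right) - 35556 = \left(\left(- \frac{647}{8}\right) \left(- \frac{1}{10}\right) - \frac{6966}{6877}\right) - 35556 = \left(\frac{647}{80} - \frac{6966}{6877}\right) - 35556 = \frac{3892139}{550160} - 35556 = - \frac{19557596821}{550160}$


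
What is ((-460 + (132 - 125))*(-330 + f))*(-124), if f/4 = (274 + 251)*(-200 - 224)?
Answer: -50034085560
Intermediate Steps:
f = -890400 (f = 4*((274 + 251)*(-200 - 224)) = 4*(525*(-424)) = 4*(-222600) = -890400)
((-460 + (132 - 125))*(-330 + f))*(-124) = ((-460 + (132 - 125))*(-330 - 890400))*(-124) = ((-460 + 7)*(-890730))*(-124) = -453*(-890730)*(-124) = 403500690*(-124) = -50034085560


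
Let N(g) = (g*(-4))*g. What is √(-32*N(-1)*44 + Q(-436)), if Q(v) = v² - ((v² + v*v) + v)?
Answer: 2*I*√46007 ≈ 428.98*I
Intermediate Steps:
N(g) = -4*g² (N(g) = (-4*g)*g = -4*g²)
Q(v) = -v - v² (Q(v) = v² - ((v² + v²) + v) = v² - (2*v² + v) = v² - (v + 2*v²) = v² + (-v - 2*v²) = -v - v²)
√(-32*N(-1)*44 + Q(-436)) = √(-32*(-4*(-1)²)*44 - 1*(-436)*(1 - 436)) = √(-32*(-4*1)*44 - 1*(-436)*(-435)) = √(-(-128)*44 - 189660) = √(-32*(-176) - 189660) = √(5632 - 189660) = √(-184028) = 2*I*√46007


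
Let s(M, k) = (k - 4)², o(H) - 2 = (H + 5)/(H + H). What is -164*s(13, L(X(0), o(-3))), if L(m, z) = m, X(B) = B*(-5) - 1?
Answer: -4100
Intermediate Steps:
o(H) = 2 + (5 + H)/(2*H) (o(H) = 2 + (H + 5)/(H + H) = 2 + (5 + H)/((2*H)) = 2 + (5 + H)*(1/(2*H)) = 2 + (5 + H)/(2*H))
X(B) = -1 - 5*B (X(B) = -5*B - 1 = -1 - 5*B)
s(M, k) = (-4 + k)²
-164*s(13, L(X(0), o(-3))) = -164*(-4 + (-1 - 5*0))² = -164*(-4 + (-1 + 0))² = -164*(-4 - 1)² = -164*(-5)² = -164*25 = -4100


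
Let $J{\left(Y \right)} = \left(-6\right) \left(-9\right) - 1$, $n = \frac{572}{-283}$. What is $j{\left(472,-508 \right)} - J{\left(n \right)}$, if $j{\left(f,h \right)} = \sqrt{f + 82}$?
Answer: $-53 + \sqrt{554} \approx -29.463$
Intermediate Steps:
$j{\left(f,h \right)} = \sqrt{82 + f}$
$n = - \frac{572}{283}$ ($n = 572 \left(- \frac{1}{283}\right) = - \frac{572}{283} \approx -2.0212$)
$J{\left(Y \right)} = 53$ ($J{\left(Y \right)} = 54 - 1 = 53$)
$j{\left(472,-508 \right)} - J{\left(n \right)} = \sqrt{82 + 472} - 53 = \sqrt{554} - 53 = -53 + \sqrt{554}$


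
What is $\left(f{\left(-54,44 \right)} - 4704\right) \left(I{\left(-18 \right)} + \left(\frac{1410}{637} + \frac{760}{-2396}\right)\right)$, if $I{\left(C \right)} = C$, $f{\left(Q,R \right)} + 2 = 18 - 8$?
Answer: $\frac{28854919504}{381563} \approx 75623.0$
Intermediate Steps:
$f{\left(Q,R \right)} = 8$ ($f{\left(Q,R \right)} = -2 + \left(18 - 8\right) = -2 + 10 = 8$)
$\left(f{\left(-54,44 \right)} - 4704\right) \left(I{\left(-18 \right)} + \left(\frac{1410}{637} + \frac{760}{-2396}\right)\right) = \left(8 - 4704\right) \left(-18 + \left(\frac{1410}{637} + \frac{760}{-2396}\right)\right) = - 4696 \left(-18 + \left(1410 \cdot \frac{1}{637} + 760 \left(- \frac{1}{2396}\right)\right)\right) = - 4696 \left(-18 + \left(\frac{1410}{637} - \frac{190}{599}\right)\right) = - 4696 \left(-18 + \frac{723560}{381563}\right) = \left(-4696\right) \left(- \frac{6144574}{381563}\right) = \frac{28854919504}{381563}$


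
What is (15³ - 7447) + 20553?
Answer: 16481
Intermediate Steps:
(15³ - 7447) + 20553 = (3375 - 7447) + 20553 = -4072 + 20553 = 16481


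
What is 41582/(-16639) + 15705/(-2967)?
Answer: -128229763/16455971 ≈ -7.7923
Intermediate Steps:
41582/(-16639) + 15705/(-2967) = 41582*(-1/16639) + 15705*(-1/2967) = -41582/16639 - 5235/989 = -128229763/16455971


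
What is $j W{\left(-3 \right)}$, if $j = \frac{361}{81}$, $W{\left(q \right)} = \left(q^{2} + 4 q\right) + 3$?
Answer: $0$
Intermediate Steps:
$W{\left(q \right)} = 3 + q^{2} + 4 q$
$j = \frac{361}{81}$ ($j = 361 \cdot \frac{1}{81} = \frac{361}{81} \approx 4.4568$)
$j W{\left(-3 \right)} = \frac{361 \left(3 + \left(-3\right)^{2} + 4 \left(-3\right)\right)}{81} = \frac{361 \left(3 + 9 - 12\right)}{81} = \frac{361}{81} \cdot 0 = 0$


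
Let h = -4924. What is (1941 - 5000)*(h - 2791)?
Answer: 23600185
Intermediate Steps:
(1941 - 5000)*(h - 2791) = (1941 - 5000)*(-4924 - 2791) = -3059*(-7715) = 23600185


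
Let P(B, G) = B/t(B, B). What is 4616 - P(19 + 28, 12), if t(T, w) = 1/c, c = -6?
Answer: 4898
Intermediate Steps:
t(T, w) = -⅙ (t(T, w) = 1/(-6) = -⅙)
P(B, G) = -6*B (P(B, G) = B/(-⅙) = B*(-6) = -6*B)
4616 - P(19 + 28, 12) = 4616 - (-6)*(19 + 28) = 4616 - (-6)*47 = 4616 - 1*(-282) = 4616 + 282 = 4898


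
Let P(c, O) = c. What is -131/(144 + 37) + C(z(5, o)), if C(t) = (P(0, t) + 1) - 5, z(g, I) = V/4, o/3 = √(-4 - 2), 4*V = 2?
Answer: -855/181 ≈ -4.7238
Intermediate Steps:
V = ½ (V = (¼)*2 = ½ ≈ 0.50000)
o = 3*I*√6 (o = 3*√(-4 - 2) = 3*√(-6) = 3*(I*√6) = 3*I*√6 ≈ 7.3485*I)
z(g, I) = ⅛ (z(g, I) = (½)/4 = (½)*(¼) = ⅛)
C(t) = -4 (C(t) = (0 + 1) - 5 = 1 - 5 = -4)
-131/(144 + 37) + C(z(5, o)) = -131/(144 + 37) - 4 = -131/181 - 4 = -855/181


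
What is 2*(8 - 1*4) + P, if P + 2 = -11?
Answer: -5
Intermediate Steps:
P = -13 (P = -2 - 11 = -13)
2*(8 - 1*4) + P = 2*(8 - 1*4) - 13 = 2*(8 - 4) - 13 = 2*4 - 13 = 8 - 13 = -5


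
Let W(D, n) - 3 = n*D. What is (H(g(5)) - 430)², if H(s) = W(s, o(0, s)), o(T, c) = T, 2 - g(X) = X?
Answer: 182329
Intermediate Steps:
g(X) = 2 - X
W(D, n) = 3 + D*n (W(D, n) = 3 + n*D = 3 + D*n)
H(s) = 3 (H(s) = 3 + s*0 = 3 + 0 = 3)
(H(g(5)) - 430)² = (3 - 430)² = (-427)² = 182329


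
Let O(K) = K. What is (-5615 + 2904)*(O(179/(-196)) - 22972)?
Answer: 12206795301/196 ≈ 6.2280e+7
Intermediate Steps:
(-5615 + 2904)*(O(179/(-196)) - 22972) = (-5615 + 2904)*(179/(-196) - 22972) = -2711*(179*(-1/196) - 22972) = -2711*(-179/196 - 22972) = -2711*(-4502691/196) = 12206795301/196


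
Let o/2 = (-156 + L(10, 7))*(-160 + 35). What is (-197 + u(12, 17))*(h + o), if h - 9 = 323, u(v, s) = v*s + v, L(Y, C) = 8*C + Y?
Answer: 433808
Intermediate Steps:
L(Y, C) = Y + 8*C
u(v, s) = v + s*v (u(v, s) = s*v + v = v + s*v)
o = 22500 (o = 2*((-156 + (10 + 8*7))*(-160 + 35)) = 2*((-156 + (10 + 56))*(-125)) = 2*((-156 + 66)*(-125)) = 2*(-90*(-125)) = 2*11250 = 22500)
h = 332 (h = 9 + 323 = 332)
(-197 + u(12, 17))*(h + o) = (-197 + 12*(1 + 17))*(332 + 22500) = (-197 + 12*18)*22832 = (-197 + 216)*22832 = 19*22832 = 433808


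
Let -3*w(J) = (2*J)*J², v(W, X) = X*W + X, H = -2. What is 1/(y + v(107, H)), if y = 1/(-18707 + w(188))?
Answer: -13345465/2882620443 ≈ -0.0046296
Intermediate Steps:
v(W, X) = X + W*X (v(W, X) = W*X + X = X + W*X)
w(J) = -2*J³/3 (w(J) = -2*J*J²/3 = -2*J³/3)
y = -3/13345465 (y = 1/(-18707 - ⅔*188³) = 1/(-18707 - ⅔*6644672) = 1/(-18707 - 13289344/3) = 1/(-13345465/3) = -3/13345465 ≈ -2.2480e-7)
1/(y + v(107, H)) = 1/(-3/13345465 - 2*(1 + 107)) = 1/(-3/13345465 - 2*108) = 1/(-3/13345465 - 216) = 1/(-2882620443/13345465) = -13345465/2882620443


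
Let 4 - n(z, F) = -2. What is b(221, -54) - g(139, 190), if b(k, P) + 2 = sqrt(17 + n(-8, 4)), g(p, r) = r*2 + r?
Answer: -572 + sqrt(23) ≈ -567.20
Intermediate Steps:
n(z, F) = 6 (n(z, F) = 4 - 1*(-2) = 4 + 2 = 6)
g(p, r) = 3*r (g(p, r) = 2*r + r = 3*r)
b(k, P) = -2 + sqrt(23) (b(k, P) = -2 + sqrt(17 + 6) = -2 + sqrt(23))
b(221, -54) - g(139, 190) = (-2 + sqrt(23)) - 3*190 = (-2 + sqrt(23)) - 1*570 = (-2 + sqrt(23)) - 570 = -572 + sqrt(23)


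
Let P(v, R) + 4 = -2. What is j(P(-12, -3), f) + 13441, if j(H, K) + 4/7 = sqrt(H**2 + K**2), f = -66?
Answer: 94083/7 + 6*sqrt(122) ≈ 13507.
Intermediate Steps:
P(v, R) = -6 (P(v, R) = -4 - 2 = -6)
j(H, K) = -4/7 + sqrt(H**2 + K**2)
j(P(-12, -3), f) + 13441 = (-4/7 + sqrt((-6)**2 + (-66)**2)) + 13441 = (-4/7 + sqrt(36 + 4356)) + 13441 = (-4/7 + sqrt(4392)) + 13441 = (-4/7 + 6*sqrt(122)) + 13441 = 94083/7 + 6*sqrt(122)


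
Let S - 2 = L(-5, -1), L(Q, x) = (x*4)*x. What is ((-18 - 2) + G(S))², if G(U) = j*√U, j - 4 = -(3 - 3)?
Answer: 496 - 160*√6 ≈ 104.08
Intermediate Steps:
L(Q, x) = 4*x² (L(Q, x) = (4*x)*x = 4*x²)
j = 4 (j = 4 - (3 - 3) = 4 - 1*0 = 4 + 0 = 4)
S = 6 (S = 2 + 4*(-1)² = 2 + 4*1 = 2 + 4 = 6)
G(U) = 4*√U
((-18 - 2) + G(S))² = ((-18 - 2) + 4*√6)² = (-20 + 4*√6)²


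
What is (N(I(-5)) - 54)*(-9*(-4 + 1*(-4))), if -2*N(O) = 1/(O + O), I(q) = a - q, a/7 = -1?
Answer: -3879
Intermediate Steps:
a = -7 (a = 7*(-1) = -7)
I(q) = -7 - q
N(O) = -1/(4*O) (N(O) = -1/(2*(O + O)) = -1/(2*O)/2 = -1/(4*O))
(N(I(-5)) - 54)*(-9*(-4 + 1*(-4))) = (-1/(4*(-7 - 1*(-5))) - 54)*(-9*(-4 + 1*(-4))) = (-1/(4*(-7 + 5)) - 54)*(-9*(-4 - 4)) = (-¼/(-2) - 54)*(-9*(-8)) = (-¼*(-½) - 54)*72 = (⅛ - 54)*72 = -431/8*72 = -3879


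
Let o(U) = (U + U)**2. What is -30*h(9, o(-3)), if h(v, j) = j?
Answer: -1080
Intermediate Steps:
o(U) = 4*U**2 (o(U) = (2*U)**2 = 4*U**2)
-30*h(9, o(-3)) = -120*(-3)**2 = -120*9 = -30*36 = -1080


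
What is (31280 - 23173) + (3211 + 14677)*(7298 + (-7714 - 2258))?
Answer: -47824405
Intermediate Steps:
(31280 - 23173) + (3211 + 14677)*(7298 + (-7714 - 2258)) = 8107 + 17888*(7298 - 9972) = 8107 + 17888*(-2674) = 8107 - 47832512 = -47824405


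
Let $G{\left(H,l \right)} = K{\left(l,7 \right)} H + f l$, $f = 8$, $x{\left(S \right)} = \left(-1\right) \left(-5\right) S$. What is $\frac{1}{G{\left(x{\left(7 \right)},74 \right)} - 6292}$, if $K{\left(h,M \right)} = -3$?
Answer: $- \frac{1}{5805} \approx -0.00017227$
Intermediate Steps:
$x{\left(S \right)} = 5 S$
$G{\left(H,l \right)} = - 3 H + 8 l$
$\frac{1}{G{\left(x{\left(7 \right)},74 \right)} - 6292} = \frac{1}{\left(- 3 \cdot 5 \cdot 7 + 8 \cdot 74\right) - 6292} = \frac{1}{\left(\left(-3\right) 35 + 592\right) - 6292} = \frac{1}{\left(-105 + 592\right) - 6292} = \frac{1}{487 - 6292} = \frac{1}{-5805} = - \frac{1}{5805}$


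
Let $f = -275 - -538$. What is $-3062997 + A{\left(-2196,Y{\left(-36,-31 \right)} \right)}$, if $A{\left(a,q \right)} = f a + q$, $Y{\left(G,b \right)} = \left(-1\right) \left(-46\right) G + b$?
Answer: $-3642232$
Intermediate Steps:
$f = 263$ ($f = -275 + 538 = 263$)
$Y{\left(G,b \right)} = b + 46 G$ ($Y{\left(G,b \right)} = 46 G + b = b + 46 G$)
$A{\left(a,q \right)} = q + 263 a$ ($A{\left(a,q \right)} = 263 a + q = q + 263 a$)
$-3062997 + A{\left(-2196,Y{\left(-36,-31 \right)} \right)} = -3062997 + \left(\left(-31 + 46 \left(-36\right)\right) + 263 \left(-2196\right)\right) = -3062997 - 579235 = -3642232$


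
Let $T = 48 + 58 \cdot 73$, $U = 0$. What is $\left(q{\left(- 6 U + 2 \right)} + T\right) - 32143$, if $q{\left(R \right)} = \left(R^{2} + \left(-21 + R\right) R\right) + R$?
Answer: $-27893$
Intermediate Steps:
$T = 4282$ ($T = 48 + 4234 = 4282$)
$q{\left(R \right)} = R + R^{2} + R \left(-21 + R\right)$ ($q{\left(R \right)} = \left(R^{2} + R \left(-21 + R\right)\right) + R = R + R^{2} + R \left(-21 + R\right)$)
$\left(q{\left(- 6 U + 2 \right)} + T\right) - 32143 = \left(2 \left(\left(-6\right) 0 + 2\right) \left(-10 + \left(\left(-6\right) 0 + 2\right)\right) + 4282\right) - 32143 = \left(2 \left(0 + 2\right) \left(-10 + \left(0 + 2\right)\right) + 4282\right) - 32143 = \left(2 \cdot 2 \left(-10 + 2\right) + 4282\right) - 32143 = \left(2 \cdot 2 \left(-8\right) + 4282\right) - 32143 = \left(-32 + 4282\right) - 32143 = 4250 - 32143 = -27893$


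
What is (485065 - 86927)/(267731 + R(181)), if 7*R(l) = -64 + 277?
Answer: 1393483/937165 ≈ 1.4869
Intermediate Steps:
R(l) = 213/7 (R(l) = (-64 + 277)/7 = (1/7)*213 = 213/7)
(485065 - 86927)/(267731 + R(181)) = (485065 - 86927)/(267731 + 213/7) = 398138/(1874330/7) = 398138*(7/1874330) = 1393483/937165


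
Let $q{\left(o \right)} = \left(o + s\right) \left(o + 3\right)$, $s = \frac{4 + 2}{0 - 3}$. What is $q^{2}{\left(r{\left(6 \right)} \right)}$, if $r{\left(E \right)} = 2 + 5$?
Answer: $2500$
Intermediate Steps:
$s = -2$ ($s = \frac{6}{-3} = 6 \left(- \frac{1}{3}\right) = -2$)
$r{\left(E \right)} = 7$
$q{\left(o \right)} = \left(-2 + o\right) \left(3 + o\right)$ ($q{\left(o \right)} = \left(o - 2\right) \left(o + 3\right) = \left(-2 + o\right) \left(3 + o\right)$)
$q^{2}{\left(r{\left(6 \right)} \right)} = \left(-6 + 7 + 7^{2}\right)^{2} = \left(-6 + 7 + 49\right)^{2} = 50^{2} = 2500$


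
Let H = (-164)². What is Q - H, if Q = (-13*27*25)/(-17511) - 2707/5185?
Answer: -62615685058/2328065 ≈ -26896.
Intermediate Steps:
Q = -48818/2328065 (Q = -351*25*(-1/17511) - 2707*1/5185 = -8775*(-1/17511) - 2707/5185 = 225/449 - 2707/5185 = -48818/2328065 ≈ -0.020969)
H = 26896
Q - H = -48818/2328065 - 1*26896 = -48818/2328065 - 26896 = -62615685058/2328065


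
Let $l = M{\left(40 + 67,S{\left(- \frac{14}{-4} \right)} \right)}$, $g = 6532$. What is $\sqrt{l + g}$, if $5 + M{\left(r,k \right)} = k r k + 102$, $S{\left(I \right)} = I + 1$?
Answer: $\frac{\sqrt{35183}}{2} \approx 93.786$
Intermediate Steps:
$S{\left(I \right)} = 1 + I$
$M{\left(r,k \right)} = 97 + r k^{2}$ ($M{\left(r,k \right)} = -5 + \left(k r k + 102\right) = -5 + \left(r k^{2} + 102\right) = -5 + \left(102 + r k^{2}\right) = 97 + r k^{2}$)
$l = \frac{9055}{4}$ ($l = 97 + \left(40 + 67\right) \left(1 - \frac{14}{-4}\right)^{2} = 97 + 107 \left(1 - - \frac{7}{2}\right)^{2} = 97 + 107 \left(1 + \frac{7}{2}\right)^{2} = 97 + 107 \left(\frac{9}{2}\right)^{2} = 97 + 107 \cdot \frac{81}{4} = 97 + \frac{8667}{4} = \frac{9055}{4} \approx 2263.8$)
$\sqrt{l + g} = \sqrt{\frac{9055}{4} + 6532} = \sqrt{\frac{35183}{4}} = \frac{\sqrt{35183}}{2}$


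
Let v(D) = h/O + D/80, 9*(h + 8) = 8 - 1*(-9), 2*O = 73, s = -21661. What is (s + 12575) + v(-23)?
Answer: -477584071/52560 ≈ -9086.5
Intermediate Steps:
O = 73/2 (O = (½)*73 = 73/2 ≈ 36.500)
h = -55/9 (h = -8 + (8 - 1*(-9))/9 = -8 + (8 + 9)/9 = -8 + (⅑)*17 = -8 + 17/9 = -55/9 ≈ -6.1111)
v(D) = -110/657 + D/80 (v(D) = -55/(9*73/2) + D/80 = -55/9*2/73 + D*(1/80) = -110/657 + D/80)
(s + 12575) + v(-23) = (-21661 + 12575) + (-110/657 + (1/80)*(-23)) = -9086 + (-110/657 - 23/80) = -9086 - 23911/52560 = -477584071/52560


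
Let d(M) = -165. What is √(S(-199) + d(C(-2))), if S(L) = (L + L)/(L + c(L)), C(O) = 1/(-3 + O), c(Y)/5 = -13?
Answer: I*√712173/66 ≈ 12.786*I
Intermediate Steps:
c(Y) = -65 (c(Y) = 5*(-13) = -65)
S(L) = 2*L/(-65 + L) (S(L) = (L + L)/(L - 65) = (2*L)/(-65 + L) = 2*L/(-65 + L))
√(S(-199) + d(C(-2))) = √(2*(-199)/(-65 - 199) - 165) = √(2*(-199)/(-264) - 165) = √(2*(-199)*(-1/264) - 165) = √(199/132 - 165) = √(-21581/132) = I*√712173/66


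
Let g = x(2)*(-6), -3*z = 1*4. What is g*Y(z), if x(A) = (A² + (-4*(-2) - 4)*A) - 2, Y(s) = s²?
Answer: -320/3 ≈ -106.67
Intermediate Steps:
z = -4/3 ≈ -1.3333
x(A) = -2 + A² + 4*A (x(A) = (A² + (8 - 4)*A) - 2 = (A² + 4*A) - 2 = -2 + A² + 4*A)
g = -60 (g = (-2 + 2² + 4*2)*(-6) = (-2 + 4 + 8)*(-6) = 10*(-6) = -60)
g*Y(z) = -60*(-4/3)² = -60*16/9 = -320/3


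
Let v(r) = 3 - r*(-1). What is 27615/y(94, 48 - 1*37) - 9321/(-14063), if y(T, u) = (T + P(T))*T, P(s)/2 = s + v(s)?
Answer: 115058367/89890696 ≈ 1.2800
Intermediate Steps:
v(r) = 3 + r (v(r) = 3 - (-1)*r = 3 + r)
P(s) = 6 + 4*s (P(s) = 2*(s + (3 + s)) = 2*(3 + 2*s) = 6 + 4*s)
y(T, u) = T*(6 + 5*T) (y(T, u) = (T + (6 + 4*T))*T = (6 + 5*T)*T = T*(6 + 5*T))
27615/y(94, 48 - 1*37) - 9321/(-14063) = 27615/((94*(6 + 5*94))) - 9321/(-14063) = 27615/((94*(6 + 470))) - 9321*(-1/14063) = 27615/((94*476)) + 9321/14063 = 27615/44744 + 9321/14063 = 27615*(1/44744) + 9321/14063 = 3945/6392 + 9321/14063 = 115058367/89890696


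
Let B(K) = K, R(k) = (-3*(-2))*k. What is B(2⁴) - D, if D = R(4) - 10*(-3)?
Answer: -38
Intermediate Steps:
R(k) = 6*k
D = 54 (D = 6*4 - 10*(-3) = 24 + 30 = 54)
B(2⁴) - D = 2⁴ - 1*54 = 16 - 54 = -38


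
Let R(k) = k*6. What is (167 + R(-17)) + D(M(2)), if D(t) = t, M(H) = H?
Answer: 67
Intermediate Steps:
R(k) = 6*k
(167 + R(-17)) + D(M(2)) = (167 + 6*(-17)) + 2 = (167 - 102) + 2 = 65 + 2 = 67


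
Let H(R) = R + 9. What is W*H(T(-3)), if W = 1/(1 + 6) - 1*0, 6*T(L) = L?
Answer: 17/14 ≈ 1.2143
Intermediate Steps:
T(L) = L/6
H(R) = 9 + R
W = ⅐ (W = 1/7 + 0 = ⅐ + 0 = ⅐ ≈ 0.14286)
W*H(T(-3)) = (9 + (⅙)*(-3))/7 = (9 - ½)/7 = (⅐)*(17/2) = 17/14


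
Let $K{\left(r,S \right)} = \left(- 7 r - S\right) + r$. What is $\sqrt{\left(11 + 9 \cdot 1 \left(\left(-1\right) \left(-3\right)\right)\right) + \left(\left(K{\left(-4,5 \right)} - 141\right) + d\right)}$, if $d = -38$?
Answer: $i \sqrt{122} \approx 11.045 i$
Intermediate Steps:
$K{\left(r,S \right)} = - S - 6 r$ ($K{\left(r,S \right)} = \left(- S - 7 r\right) + r = - S - 6 r$)
$\sqrt{\left(11 + 9 \cdot 1 \left(\left(-1\right) \left(-3\right)\right)\right) + \left(\left(K{\left(-4,5 \right)} - 141\right) + d\right)} = \sqrt{\left(11 + 9 \cdot 1 \left(\left(-1\right) \left(-3\right)\right)\right) - 160} = \sqrt{\left(11 + 9 \cdot 1 \cdot 3\right) + \left(\left(\left(-5 + 24\right) - 141\right) - 38\right)} = \sqrt{\left(11 + 9 \cdot 3\right) + \left(\left(19 - 141\right) - 38\right)} = \sqrt{\left(11 + 27\right) - 160} = \sqrt{38 - 160} = \sqrt{-122} = i \sqrt{122}$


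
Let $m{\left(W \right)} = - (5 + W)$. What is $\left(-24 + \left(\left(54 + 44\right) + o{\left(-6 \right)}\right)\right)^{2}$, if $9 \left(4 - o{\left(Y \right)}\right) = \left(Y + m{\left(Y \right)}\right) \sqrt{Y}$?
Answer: $\frac{164218}{27} + \frac{260 i \sqrt{6}}{3} \approx 6082.1 + 212.29 i$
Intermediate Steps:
$m{\left(W \right)} = -5 - W$
$o{\left(Y \right)} = 4 + \frac{5 \sqrt{Y}}{9}$ ($o{\left(Y \right)} = 4 - \frac{\left(Y - \left(5 + Y\right)\right) \sqrt{Y}}{9} = 4 - \frac{\left(-5\right) \sqrt{Y}}{9} = 4 + \frac{5 \sqrt{Y}}{9}$)
$\left(-24 + \left(\left(54 + 44\right) + o{\left(-6 \right)}\right)\right)^{2} = \left(-24 + \left(\left(54 + 44\right) + \left(4 + \frac{5 \sqrt{-6}}{9}\right)\right)\right)^{2} = \left(-24 + \left(98 + \left(4 + \frac{5 i \sqrt{6}}{9}\right)\right)\right)^{2} = \left(-24 + \left(102 + \frac{5 i \sqrt{6}}{9}\right)\right)^{2} = \left(78 + \frac{5 i \sqrt{6}}{9}\right)^{2}$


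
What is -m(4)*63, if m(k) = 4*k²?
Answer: -4032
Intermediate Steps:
-m(4)*63 = -4*4²*63 = -4*16*63 = -1*64*63 = -64*63 = -4032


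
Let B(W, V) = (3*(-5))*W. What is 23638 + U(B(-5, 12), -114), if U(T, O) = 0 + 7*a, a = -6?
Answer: 23596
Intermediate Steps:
B(W, V) = -15*W
U(T, O) = -42 (U(T, O) = 0 + 7*(-6) = 0 - 42 = -42)
23638 + U(B(-5, 12), -114) = 23638 - 42 = 23596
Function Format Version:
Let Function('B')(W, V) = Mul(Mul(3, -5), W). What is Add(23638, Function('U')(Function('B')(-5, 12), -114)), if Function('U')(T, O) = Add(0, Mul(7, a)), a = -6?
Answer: 23596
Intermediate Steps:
Function('B')(W, V) = Mul(-15, W)
Function('U')(T, O) = -42 (Function('U')(T, O) = Add(0, Mul(7, -6)) = Add(0, -42) = -42)
Add(23638, Function('U')(Function('B')(-5, 12), -114)) = Add(23638, -42) = 23596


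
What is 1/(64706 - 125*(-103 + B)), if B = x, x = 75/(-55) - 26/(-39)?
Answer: 33/2563048 ≈ 1.2875e-5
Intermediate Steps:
x = -23/33 (x = 75*(-1/55) - 26*(-1/39) = -15/11 + 2/3 = -23/33 ≈ -0.69697)
B = -23/33 ≈ -0.69697
1/(64706 - 125*(-103 + B)) = 1/(64706 - 125*(-103 - 23/33)) = 1/(64706 - 125*(-3422/33)) = 1/(64706 + 427750/33) = 1/(2563048/33) = 33/2563048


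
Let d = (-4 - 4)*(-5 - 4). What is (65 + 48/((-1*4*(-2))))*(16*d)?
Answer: 81792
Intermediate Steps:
d = 72 (d = -8*(-9) = 72)
(65 + 48/((-1*4*(-2))))*(16*d) = (65 + 48/((-1*4*(-2))))*(16*72) = (65 + 48/((-4*(-2))))*1152 = (65 + 48/8)*1152 = (65 + 48*(1/8))*1152 = (65 + 6)*1152 = 71*1152 = 81792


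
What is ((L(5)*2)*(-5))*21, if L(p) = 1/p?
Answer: -42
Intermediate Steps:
((L(5)*2)*(-5))*21 = ((2/5)*(-5))*21 = (((⅕)*2)*(-5))*21 = ((⅖)*(-5))*21 = -2*21 = -42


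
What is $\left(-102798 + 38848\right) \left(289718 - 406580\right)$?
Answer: $7473324900$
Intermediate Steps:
$\left(-102798 + 38848\right) \left(289718 - 406580\right) = \left(-63950\right) \left(-116862\right) = 7473324900$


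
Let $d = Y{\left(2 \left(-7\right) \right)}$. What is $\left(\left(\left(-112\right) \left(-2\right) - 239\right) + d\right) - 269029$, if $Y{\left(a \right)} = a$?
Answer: $-269058$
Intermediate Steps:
$d = -14$ ($d = 2 \left(-7\right) = -14$)
$\left(\left(\left(-112\right) \left(-2\right) - 239\right) + d\right) - 269029 = \left(\left(\left(-112\right) \left(-2\right) - 239\right) - 14\right) - 269029 = \left(\left(224 - 239\right) - 14\right) - 269029 = \left(-15 - 14\right) - 269029 = -29 - 269029 = -269058$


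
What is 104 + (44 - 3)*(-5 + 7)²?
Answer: 268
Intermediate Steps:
104 + (44 - 3)*(-5 + 7)² = 104 + 41*2² = 104 + 41*4 = 104 + 164 = 268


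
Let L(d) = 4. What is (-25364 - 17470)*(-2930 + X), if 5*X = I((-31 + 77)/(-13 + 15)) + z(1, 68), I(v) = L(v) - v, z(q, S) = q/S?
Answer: 21363264747/170 ≈ 1.2567e+8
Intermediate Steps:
I(v) = 4 - v
X = -1291/340 (X = ((4 - (-31 + 77)/(-13 + 15)) + 1/68)/5 = ((4 - 46/2) + 1*(1/68))/5 = ((4 - 46/2) + 1/68)/5 = ((4 - 1*23) + 1/68)/5 = ((4 - 23) + 1/68)/5 = (-19 + 1/68)/5 = (⅕)*(-1291/68) = -1291/340 ≈ -3.7971)
(-25364 - 17470)*(-2930 + X) = (-25364 - 17470)*(-2930 - 1291/340) = -42834*(-997491/340) = 21363264747/170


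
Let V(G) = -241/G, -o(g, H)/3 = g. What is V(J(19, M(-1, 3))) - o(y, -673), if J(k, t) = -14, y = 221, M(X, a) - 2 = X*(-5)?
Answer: 9523/14 ≈ 680.21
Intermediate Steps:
M(X, a) = 2 - 5*X (M(X, a) = 2 + X*(-5) = 2 - 5*X)
o(g, H) = -3*g
V(J(19, M(-1, 3))) - o(y, -673) = -241/(-14) - (-3)*221 = -241*(-1/14) - 1*(-663) = 241/14 + 663 = 9523/14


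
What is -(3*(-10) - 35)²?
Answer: -4225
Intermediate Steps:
-(3*(-10) - 35)² = -(-30 - 35)² = -1*(-65)² = -1*4225 = -4225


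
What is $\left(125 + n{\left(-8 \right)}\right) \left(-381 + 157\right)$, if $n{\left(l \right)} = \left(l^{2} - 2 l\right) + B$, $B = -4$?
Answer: $-45024$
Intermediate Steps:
$n{\left(l \right)} = -4 + l^{2} - 2 l$ ($n{\left(l \right)} = \left(l^{2} - 2 l\right) - 4 = -4 + l^{2} - 2 l$)
$\left(125 + n{\left(-8 \right)}\right) \left(-381 + 157\right) = \left(125 - \left(-12 - 64\right)\right) \left(-381 + 157\right) = \left(125 + \left(-4 + 64 + 16\right)\right) \left(-224\right) = \left(125 + 76\right) \left(-224\right) = 201 \left(-224\right) = -45024$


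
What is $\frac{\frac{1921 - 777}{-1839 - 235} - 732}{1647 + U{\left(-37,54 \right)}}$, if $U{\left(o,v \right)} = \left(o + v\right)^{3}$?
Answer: $- \frac{94957}{850340} \approx -0.11167$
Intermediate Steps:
$\frac{\frac{1921 - 777}{-1839 - 235} - 732}{1647 + U{\left(-37,54 \right)}} = \frac{\frac{1921 - 777}{-1839 - 235} - 732}{1647 + \left(-37 + 54\right)^{3}} = \frac{\frac{1144}{-2074} - 732}{1647 + 17^{3}} = \frac{1144 \left(- \frac{1}{2074}\right) - 732}{1647 + 4913} = \frac{- \frac{572}{1037} - 732}{6560} = \left(- \frac{759656}{1037}\right) \frac{1}{6560} = - \frac{94957}{850340}$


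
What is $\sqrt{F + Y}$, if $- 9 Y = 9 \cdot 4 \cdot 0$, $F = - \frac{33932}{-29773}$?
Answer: $\frac{2 \sqrt{252564359}}{29773} \approx 1.0676$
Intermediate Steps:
$F = \frac{33932}{29773}$ ($F = \left(-33932\right) \left(- \frac{1}{29773}\right) = \frac{33932}{29773} \approx 1.1397$)
$Y = 0$ ($Y = - \frac{9 \cdot 4 \cdot 0}{9} = - \frac{36 \cdot 0}{9} = \left(- \frac{1}{9}\right) 0 = 0$)
$\sqrt{F + Y} = \sqrt{\frac{33932}{29773} + 0} = \sqrt{\frac{33932}{29773}} = \frac{2 \sqrt{252564359}}{29773}$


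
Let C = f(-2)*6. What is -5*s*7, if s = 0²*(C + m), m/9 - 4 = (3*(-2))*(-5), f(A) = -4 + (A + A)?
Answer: 0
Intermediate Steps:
f(A) = -4 + 2*A
C = -48 (C = (-4 + 2*(-2))*6 = (-4 - 4)*6 = -8*6 = -48)
m = 306 (m = 36 + 9*((3*(-2))*(-5)) = 36 + 9*(-6*(-5)) = 36 + 9*30 = 36 + 270 = 306)
s = 0 (s = 0²*(-48 + 306) = 0*258 = 0)
-5*s*7 = -5*0*7 = 0*7 = 0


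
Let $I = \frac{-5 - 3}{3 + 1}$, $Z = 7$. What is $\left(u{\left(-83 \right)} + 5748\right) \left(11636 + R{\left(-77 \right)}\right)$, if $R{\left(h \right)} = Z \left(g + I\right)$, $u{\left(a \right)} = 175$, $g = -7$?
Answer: $68546879$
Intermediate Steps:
$I = -2$ ($I = - \frac{8}{4} = \left(-8\right) \frac{1}{4} = -2$)
$R{\left(h \right)} = -63$ ($R{\left(h \right)} = 7 \left(-7 - 2\right) = 7 \left(-9\right) = -63$)
$\left(u{\left(-83 \right)} + 5748\right) \left(11636 + R{\left(-77 \right)}\right) = \left(175 + 5748\right) \left(11636 - 63\right) = 5923 \cdot 11573 = 68546879$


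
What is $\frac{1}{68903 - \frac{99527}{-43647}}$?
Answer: $\frac{43647}{3007508768} \approx 1.4513 \cdot 10^{-5}$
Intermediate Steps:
$\frac{1}{68903 - \frac{99527}{-43647}} = \frac{1}{68903 - - \frac{99527}{43647}} = \frac{1}{68903 + \frac{99527}{43647}} = \frac{1}{\frac{3007508768}{43647}} = \frac{43647}{3007508768}$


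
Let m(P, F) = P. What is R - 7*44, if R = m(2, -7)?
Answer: -306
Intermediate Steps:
R = 2
R - 7*44 = 2 - 7*44 = 2 - 308 = -306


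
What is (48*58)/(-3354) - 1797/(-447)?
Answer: 265705/83291 ≈ 3.1901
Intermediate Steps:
(48*58)/(-3354) - 1797/(-447) = 2784*(-1/3354) - 1797*(-1/447) = -464/559 + 599/149 = 265705/83291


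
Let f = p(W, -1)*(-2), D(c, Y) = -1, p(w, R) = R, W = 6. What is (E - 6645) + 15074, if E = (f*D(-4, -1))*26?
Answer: 8377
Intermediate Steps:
f = 2 (f = -1*(-2) = 2)
E = -52 (E = (2*(-1))*26 = -2*26 = -52)
(E - 6645) + 15074 = (-52 - 6645) + 15074 = -6697 + 15074 = 8377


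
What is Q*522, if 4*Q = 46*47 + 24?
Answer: 285273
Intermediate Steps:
Q = 1093/2 (Q = (46*47 + 24)/4 = (2162 + 24)/4 = (1/4)*2186 = 1093/2 ≈ 546.50)
Q*522 = (1093/2)*522 = 285273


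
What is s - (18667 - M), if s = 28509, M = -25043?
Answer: -15201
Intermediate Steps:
s - (18667 - M) = 28509 - (18667 - 1*(-25043)) = 28509 - (18667 + 25043) = 28509 - 1*43710 = 28509 - 43710 = -15201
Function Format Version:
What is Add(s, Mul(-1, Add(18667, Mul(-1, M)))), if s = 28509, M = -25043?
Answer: -15201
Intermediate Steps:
Add(s, Mul(-1, Add(18667, Mul(-1, M)))) = Add(28509, Mul(-1, Add(18667, Mul(-1, -25043)))) = Add(28509, Mul(-1, Add(18667, 25043))) = Add(28509, Mul(-1, 43710)) = Add(28509, -43710) = -15201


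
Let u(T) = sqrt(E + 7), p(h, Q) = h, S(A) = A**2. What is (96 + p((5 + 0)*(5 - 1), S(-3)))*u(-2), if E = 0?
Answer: 116*sqrt(7) ≈ 306.91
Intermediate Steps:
u(T) = sqrt(7) (u(T) = sqrt(0 + 7) = sqrt(7))
(96 + p((5 + 0)*(5 - 1), S(-3)))*u(-2) = (96 + (5 + 0)*(5 - 1))*sqrt(7) = (96 + 5*4)*sqrt(7) = (96 + 20)*sqrt(7) = 116*sqrt(7)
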